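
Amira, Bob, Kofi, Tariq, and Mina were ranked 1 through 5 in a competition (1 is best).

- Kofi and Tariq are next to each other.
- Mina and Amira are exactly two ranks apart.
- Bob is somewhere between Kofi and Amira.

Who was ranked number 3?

With clues 1–2, Bob, Kofi, and Tariq are ruled out for rank 3.
With clues 1–3, Amira is ruled out for rank 3.
So rank 3 is Mina.

Mina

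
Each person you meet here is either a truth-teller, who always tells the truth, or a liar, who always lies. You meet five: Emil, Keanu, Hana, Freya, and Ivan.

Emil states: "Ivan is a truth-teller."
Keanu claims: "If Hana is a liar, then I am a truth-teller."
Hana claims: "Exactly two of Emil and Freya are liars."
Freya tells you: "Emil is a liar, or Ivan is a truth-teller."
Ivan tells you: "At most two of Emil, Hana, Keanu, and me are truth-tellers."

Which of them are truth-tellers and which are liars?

Consider Emil. Suppose Emil is a liar.
Then no assignment of the remaining roles makes every statement match its speaker's type — contradiction.
So Emil is a truth-teller.
With that fixed, Hana's statement is false, so Hana is a liar.
Consider Keanu. Suppose Keanu is a truth-teller.
Then whichever role Ivan has, Ivan's statement has the wrong truth value — contradiction.
So Keanu is a liar.
With that fixed, Ivan's statement is true, so Ivan is a truth-teller.
With that fixed, Freya's statement is true, so Freya is a truth-teller.

Emil: truth-teller, Keanu: liar, Hana: liar, Freya: truth-teller, Ivan: truth-teller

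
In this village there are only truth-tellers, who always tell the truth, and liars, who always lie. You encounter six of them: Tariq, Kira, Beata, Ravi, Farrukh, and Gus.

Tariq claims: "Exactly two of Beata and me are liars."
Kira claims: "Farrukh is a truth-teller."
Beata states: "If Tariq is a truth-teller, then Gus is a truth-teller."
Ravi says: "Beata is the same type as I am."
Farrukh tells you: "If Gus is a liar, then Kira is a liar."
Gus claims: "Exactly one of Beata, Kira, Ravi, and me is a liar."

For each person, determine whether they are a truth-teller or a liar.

Consider Tariq. Suppose Tariq is a truth-teller.
Then Tariq's own statement would have to be true, but it can't be — contradiction.
So Tariq is a liar.
With that fixed, Beata's statement is true, so Beata is a truth-teller.
Consider Kira. Suppose Kira is a liar.
Then no assignment of the remaining roles makes every statement match its speaker's type — contradiction.
So Kira is a truth-teller.
Consider Ravi. Suppose Ravi is a truth-teller.
Then whichever role Gus has, Gus's statement has the wrong truth value — contradiction.
So Ravi is a liar.
Consider Farrukh. Suppose Farrukh is a liar.
Then Kira's statement comes out false, contradicting Kira being a truth-teller.
So Farrukh is a truth-teller.
Consider Gus. Suppose Gus is a liar.
Then Farrukh's statement comes out false, contradicting Farrukh being a truth-teller.
So Gus is a truth-teller.

Tariq: liar, Kira: truth-teller, Beata: truth-teller, Ravi: liar, Farrukh: truth-teller, Gus: truth-teller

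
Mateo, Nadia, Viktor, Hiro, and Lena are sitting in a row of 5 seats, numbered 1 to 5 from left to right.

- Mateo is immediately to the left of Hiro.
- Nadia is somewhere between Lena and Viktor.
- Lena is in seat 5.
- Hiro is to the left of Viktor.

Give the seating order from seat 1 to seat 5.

From clue 1: Mateo is in {1,2,3,4}.
From clues 1–2: Nadia is in {2,4}.
From clues 1–3: Lena → seat 5.
From clues 1–4: Mateo → seat 1, Hiro → seat 2, Viktor → seat 3, Nadia → seat 4.

Mateo, Hiro, Viktor, Nadia, Lena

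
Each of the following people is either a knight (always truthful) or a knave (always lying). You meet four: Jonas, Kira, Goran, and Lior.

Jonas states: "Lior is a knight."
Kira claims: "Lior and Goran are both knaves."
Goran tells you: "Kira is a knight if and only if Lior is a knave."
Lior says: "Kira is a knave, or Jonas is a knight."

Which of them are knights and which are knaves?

Consider Jonas. Suppose Jonas is a knave.
Then no assignment of the remaining roles makes every statement match its speaker's type — contradiction.
So Jonas is a knight.
With that fixed, Lior's statement is true, so Lior is a knight.
With that fixed, Kira's statement is false, so Kira is a knave.
With that fixed, Goran's statement is true, so Goran is a knight.

Jonas: knight, Kira: knave, Goran: knight, Lior: knight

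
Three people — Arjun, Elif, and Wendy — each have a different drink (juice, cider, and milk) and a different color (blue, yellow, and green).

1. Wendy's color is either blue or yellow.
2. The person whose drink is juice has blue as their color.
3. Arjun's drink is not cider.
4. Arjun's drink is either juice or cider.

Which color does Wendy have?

Clue 1 rules out green for Wendy's color.
With clues 1–4, blue is impossible for Wendy's color.
That leaves yellow.

yellow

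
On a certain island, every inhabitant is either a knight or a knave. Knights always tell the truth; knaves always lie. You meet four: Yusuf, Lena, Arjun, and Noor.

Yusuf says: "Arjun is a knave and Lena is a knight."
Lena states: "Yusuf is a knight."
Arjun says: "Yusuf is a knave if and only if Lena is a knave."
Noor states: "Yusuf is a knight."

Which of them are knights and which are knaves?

Yusuf: knave, Lena: knave, Arjun: knight, Noor: knave

Consider Yusuf. Suppose Yusuf is a knight.
Then no assignment of the remaining roles makes every statement match its speaker's type — contradiction.
So Yusuf is a knave.
With that fixed, Lena's statement is false, so Lena is a knave.
With that fixed, Arjun's statement is true, so Arjun is a knight.
With that fixed, Noor's statement is false, so Noor is a knave.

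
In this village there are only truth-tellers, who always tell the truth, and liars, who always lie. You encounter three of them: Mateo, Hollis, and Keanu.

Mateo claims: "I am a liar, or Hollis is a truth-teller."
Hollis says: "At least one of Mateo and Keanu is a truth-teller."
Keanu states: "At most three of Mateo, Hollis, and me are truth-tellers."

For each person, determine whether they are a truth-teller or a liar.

Mateo: truth-teller, Hollis: truth-teller, Keanu: truth-teller

Regardless of anyone's role, Keanu's statement is true, so Keanu is a truth-teller.
With that fixed, Hollis's statement is true, so Hollis is a truth-teller.
With that fixed, Mateo's statement is true, so Mateo is a truth-teller.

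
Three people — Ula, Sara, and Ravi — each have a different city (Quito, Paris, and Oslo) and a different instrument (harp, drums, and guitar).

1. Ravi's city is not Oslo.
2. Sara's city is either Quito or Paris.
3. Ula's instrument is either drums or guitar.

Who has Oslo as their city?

Clue 1 rules out Ravi for the one with city Oslo.
With clues 1–2, Sara is impossible for the one with city Oslo.
That leaves Ula.

Ula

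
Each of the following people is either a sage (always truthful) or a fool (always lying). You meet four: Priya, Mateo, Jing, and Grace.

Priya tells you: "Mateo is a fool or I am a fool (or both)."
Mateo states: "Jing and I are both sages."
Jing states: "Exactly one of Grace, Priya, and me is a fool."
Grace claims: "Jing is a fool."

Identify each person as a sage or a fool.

Priya: sage, Mateo: fool, Jing: sage, Grace: fool

Consider Priya. Suppose Priya is a fool.
Then Priya's own statement would have to be false, but it can't be — contradiction.
So Priya is a sage.
Consider Mateo. Suppose Mateo is a sage.
Then Priya's statement comes out false, contradicting Priya being a sage.
So Mateo is a fool.
Consider Jing. Suppose Jing is a fool.
Then no assignment of the remaining roles makes every statement match its speaker's type — contradiction.
So Jing is a sage.
With that fixed, Grace's statement is false, so Grace is a fool.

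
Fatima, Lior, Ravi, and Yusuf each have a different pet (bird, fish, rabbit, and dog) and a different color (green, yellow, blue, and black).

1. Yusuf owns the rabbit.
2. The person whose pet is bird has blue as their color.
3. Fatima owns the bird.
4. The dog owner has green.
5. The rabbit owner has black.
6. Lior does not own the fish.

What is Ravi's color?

With clues 1–3, blue is impossible for Ravi's color.
With clues 1–5, black is impossible for Ravi's color.
With clues 1–6, green is impossible for Ravi's color.
That leaves yellow.

yellow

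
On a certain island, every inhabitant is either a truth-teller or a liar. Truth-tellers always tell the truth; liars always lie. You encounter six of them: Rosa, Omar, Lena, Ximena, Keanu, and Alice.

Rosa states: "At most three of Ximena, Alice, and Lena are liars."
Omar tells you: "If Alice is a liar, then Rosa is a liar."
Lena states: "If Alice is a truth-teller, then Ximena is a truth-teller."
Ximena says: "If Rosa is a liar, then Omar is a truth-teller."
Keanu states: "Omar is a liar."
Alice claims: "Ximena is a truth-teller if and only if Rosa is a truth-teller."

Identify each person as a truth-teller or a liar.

Rosa: truth-teller, Omar: truth-teller, Lena: truth-teller, Ximena: truth-teller, Keanu: liar, Alice: truth-teller

Regardless of anyone's role, Rosa's statement is true, so Rosa is a truth-teller.
With that fixed, Ximena's statement is true, so Ximena is a truth-teller.
With that fixed, Alice's statement is true, so Alice is a truth-teller.
With that fixed, Omar's statement is true, so Omar is a truth-teller.
With that fixed, Lena's statement is true, so Lena is a truth-teller.
With that fixed, Keanu's statement is false, so Keanu is a liar.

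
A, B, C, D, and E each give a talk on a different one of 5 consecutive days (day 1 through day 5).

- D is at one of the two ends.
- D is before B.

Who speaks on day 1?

With clues 1–2, A, B, C, and E are ruled out for day 1.
So day 1 is D.

D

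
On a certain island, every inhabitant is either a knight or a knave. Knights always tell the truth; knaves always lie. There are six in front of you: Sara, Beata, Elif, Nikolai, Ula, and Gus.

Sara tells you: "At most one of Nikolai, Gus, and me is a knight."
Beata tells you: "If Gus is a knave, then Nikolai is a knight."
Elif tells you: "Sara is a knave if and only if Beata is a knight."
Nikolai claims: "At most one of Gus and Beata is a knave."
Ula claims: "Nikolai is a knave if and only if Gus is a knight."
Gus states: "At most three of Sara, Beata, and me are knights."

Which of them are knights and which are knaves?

Sara: knave, Beata: knight, Elif: knight, Nikolai: knight, Ula: knave, Gus: knight

Regardless of anyone's role, Gus's statement is true, so Gus is a knight.
With that fixed, Beata's statement is true, so Beata is a knight.
With that fixed, Nikolai's statement is true, so Nikolai is a knight.
With that fixed, Ula's statement is false, so Ula is a knave.
With that fixed, Sara's statement is false, so Sara is a knave.
With that fixed, Elif's statement is true, so Elif is a knight.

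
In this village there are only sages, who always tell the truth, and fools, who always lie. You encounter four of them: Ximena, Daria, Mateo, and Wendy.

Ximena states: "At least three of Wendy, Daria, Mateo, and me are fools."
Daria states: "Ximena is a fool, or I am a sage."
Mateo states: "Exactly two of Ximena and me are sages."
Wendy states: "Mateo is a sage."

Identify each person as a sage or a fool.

Consider Ximena. Suppose Ximena is a fool.
Then no assignment of the remaining roles makes every statement match its speaker's type — contradiction.
So Ximena is a sage.
Consider Daria. Suppose Daria is a sage.
Then Ximena's statement comes out false, contradicting Ximena being a sage.
So Daria is a fool.
Consider Mateo. Suppose Mateo is a sage.
Then Ximena's statement comes out false, contradicting Ximena being a sage.
So Mateo is a fool.
With that fixed, Wendy's statement is false, so Wendy is a fool.

Ximena: sage, Daria: fool, Mateo: fool, Wendy: fool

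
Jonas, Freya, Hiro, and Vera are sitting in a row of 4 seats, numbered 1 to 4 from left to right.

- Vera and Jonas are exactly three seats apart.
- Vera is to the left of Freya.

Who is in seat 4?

Jonas

With clue 1, Freya and Hiro are ruled out for seat 4.
With clues 1–2, Vera is ruled out for seat 4.
So seat 4 is Jonas.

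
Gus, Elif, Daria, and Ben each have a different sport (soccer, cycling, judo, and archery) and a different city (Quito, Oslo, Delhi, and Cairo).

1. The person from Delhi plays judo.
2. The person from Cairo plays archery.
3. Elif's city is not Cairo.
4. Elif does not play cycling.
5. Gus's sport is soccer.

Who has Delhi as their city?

With clues 1–5, Ben, Daria, and Gus are impossible for the one with city Delhi.
That leaves Elif.

Elif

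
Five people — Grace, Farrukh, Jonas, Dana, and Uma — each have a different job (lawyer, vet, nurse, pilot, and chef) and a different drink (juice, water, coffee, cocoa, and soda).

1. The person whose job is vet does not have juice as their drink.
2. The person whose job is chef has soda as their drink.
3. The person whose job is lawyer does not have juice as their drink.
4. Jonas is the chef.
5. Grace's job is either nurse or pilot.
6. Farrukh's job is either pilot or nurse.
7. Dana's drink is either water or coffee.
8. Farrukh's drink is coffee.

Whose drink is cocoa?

With clues 1–4, Jonas is impossible for the one with drink cocoa.
With clues 1–7, Dana is impossible for the one with drink cocoa.
With clues 1–8, Farrukh and Grace are impossible for the one with drink cocoa.
That leaves Uma.

Uma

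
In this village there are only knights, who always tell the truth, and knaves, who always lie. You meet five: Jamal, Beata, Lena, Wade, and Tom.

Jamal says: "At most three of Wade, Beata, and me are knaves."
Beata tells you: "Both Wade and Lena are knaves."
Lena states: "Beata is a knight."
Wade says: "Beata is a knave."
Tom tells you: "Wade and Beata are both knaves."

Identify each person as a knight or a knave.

Regardless of anyone's role, Jamal's statement is true, so Jamal is a knight.
Consider Beata. Suppose Beata is a knight.
Then no assignment of the remaining roles makes every statement match its speaker's type — contradiction.
So Beata is a knave.
With that fixed, Lena's statement is false, so Lena is a knave.
With that fixed, Wade's statement is true, so Wade is a knight.
With that fixed, Tom's statement is false, so Tom is a knave.

Jamal: knight, Beata: knave, Lena: knave, Wade: knight, Tom: knave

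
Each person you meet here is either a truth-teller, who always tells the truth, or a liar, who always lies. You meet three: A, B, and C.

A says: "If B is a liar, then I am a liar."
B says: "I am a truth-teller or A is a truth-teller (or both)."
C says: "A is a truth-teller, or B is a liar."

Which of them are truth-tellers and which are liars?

A: truth-teller, B: truth-teller, C: truth-teller

Consider A. Suppose A is a liar.
Then A's own statement would have to be false, but it can't be — contradiction.
So A is a truth-teller.
With that fixed, B's statement is true, so B is a truth-teller.
With that fixed, C's statement is true, so C is a truth-teller.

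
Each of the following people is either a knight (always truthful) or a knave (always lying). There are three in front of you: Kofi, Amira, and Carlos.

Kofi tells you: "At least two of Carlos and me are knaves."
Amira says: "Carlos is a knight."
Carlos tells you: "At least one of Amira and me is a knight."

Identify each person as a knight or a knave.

Consider Kofi. Suppose Kofi is a knight.
Then Kofi's own statement would have to be true, but it can't be — contradiction.
So Kofi is a knave.
Consider Amira. Suppose Amira is a knave.
Then no assignment of the remaining roles makes every statement match its speaker's type — contradiction.
So Amira is a knight.
With that fixed, Carlos's statement is true, so Carlos is a knight.

Kofi: knave, Amira: knight, Carlos: knight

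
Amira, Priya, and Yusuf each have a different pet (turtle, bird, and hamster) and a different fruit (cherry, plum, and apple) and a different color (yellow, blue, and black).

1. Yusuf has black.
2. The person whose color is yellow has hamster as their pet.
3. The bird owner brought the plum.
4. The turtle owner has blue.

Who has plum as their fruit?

With clues 1–4, Amira and Priya are impossible for the one with fruit plum.
That leaves Yusuf.

Yusuf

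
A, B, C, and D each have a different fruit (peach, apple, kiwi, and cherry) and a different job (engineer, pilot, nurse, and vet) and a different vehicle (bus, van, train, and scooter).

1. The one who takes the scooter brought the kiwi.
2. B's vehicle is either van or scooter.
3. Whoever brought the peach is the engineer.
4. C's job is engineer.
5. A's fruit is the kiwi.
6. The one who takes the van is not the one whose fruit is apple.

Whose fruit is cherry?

With clues 1–4, C is impossible for the one with fruit cherry.
With clues 1–5, A is impossible for the one with fruit cherry.
With clues 1–6, D is impossible for the one with fruit cherry.
That leaves B.

B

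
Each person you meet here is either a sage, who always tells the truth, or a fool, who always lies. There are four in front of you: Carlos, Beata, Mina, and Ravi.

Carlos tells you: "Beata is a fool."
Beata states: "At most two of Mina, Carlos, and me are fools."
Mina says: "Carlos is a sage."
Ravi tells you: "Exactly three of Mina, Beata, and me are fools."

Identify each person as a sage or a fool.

Consider Carlos. Suppose Carlos is a sage.
Then no assignment of the remaining roles makes every statement match its speaker's type — contradiction.
So Carlos is a fool.
With that fixed, Mina's statement is false, so Mina is a fool.
Consider Beata. Suppose Beata is a fool.
Then Carlos's statement comes out true, contradicting Carlos being a fool.
So Beata is a sage.
With that fixed, Ravi's statement is false, so Ravi is a fool.

Carlos: fool, Beata: sage, Mina: fool, Ravi: fool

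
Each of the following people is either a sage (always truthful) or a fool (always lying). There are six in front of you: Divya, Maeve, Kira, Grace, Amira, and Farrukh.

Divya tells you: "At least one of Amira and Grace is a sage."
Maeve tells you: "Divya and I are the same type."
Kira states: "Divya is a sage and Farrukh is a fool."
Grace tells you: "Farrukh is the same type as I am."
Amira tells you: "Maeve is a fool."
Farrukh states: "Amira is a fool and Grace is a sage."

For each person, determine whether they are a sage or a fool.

Divya: sage, Maeve: sage, Kira: fool, Grace: sage, Amira: fool, Farrukh: sage

Consider Divya. Suppose Divya is a fool.
Then whichever role Maeve has, Maeve's statement has the wrong truth value — contradiction.
So Divya is a sage.
Consider Maeve. Suppose Maeve is a fool.
Then no assignment of the remaining roles makes every statement match its speaker's type — contradiction.
So Maeve is a sage.
With that fixed, Amira's statement is false, so Amira is a fool.
Consider Kira. Suppose Kira is a sage.
Then no assignment of the remaining roles makes every statement match its speaker's type — contradiction.
So Kira is a fool.
Consider Grace. Suppose Grace is a fool.
Then Divya's statement comes out false, contradicting Divya being a sage.
So Grace is a sage.
With that fixed, Farrukh's statement is true, so Farrukh is a sage.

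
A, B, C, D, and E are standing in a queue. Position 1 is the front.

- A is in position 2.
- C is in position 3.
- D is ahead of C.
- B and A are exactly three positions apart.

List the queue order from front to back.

From clue 1: A → position 2.
From clues 1–2: C → position 3.
From clues 1–3: D → position 1.
From clues 1–4: E → position 4, B → position 5.

D, A, C, E, B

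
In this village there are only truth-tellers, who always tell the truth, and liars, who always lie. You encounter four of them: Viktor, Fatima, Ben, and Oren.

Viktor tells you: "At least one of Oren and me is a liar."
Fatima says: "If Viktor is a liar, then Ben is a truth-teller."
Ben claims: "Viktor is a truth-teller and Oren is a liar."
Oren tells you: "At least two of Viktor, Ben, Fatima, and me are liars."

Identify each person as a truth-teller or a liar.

Consider Viktor. Suppose Viktor is a liar.
Then Viktor's own statement would have to be false, but it can't be — contradiction.
So Viktor is a truth-teller.
With that fixed, Fatima's statement is true, so Fatima is a truth-teller.
Consider Ben. Suppose Ben is a liar.
Then whichever role Oren has, Oren's statement has the wrong truth value — contradiction.
So Ben is a truth-teller.
With that fixed, Oren's statement is false, so Oren is a liar.

Viktor: truth-teller, Fatima: truth-teller, Ben: truth-teller, Oren: liar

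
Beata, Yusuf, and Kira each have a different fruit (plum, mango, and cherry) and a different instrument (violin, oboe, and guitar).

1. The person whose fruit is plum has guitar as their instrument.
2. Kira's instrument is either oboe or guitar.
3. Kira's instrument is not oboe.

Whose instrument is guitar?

With clues 1–3, Beata and Yusuf are impossible for the one with instrument guitar.
That leaves Kira.

Kira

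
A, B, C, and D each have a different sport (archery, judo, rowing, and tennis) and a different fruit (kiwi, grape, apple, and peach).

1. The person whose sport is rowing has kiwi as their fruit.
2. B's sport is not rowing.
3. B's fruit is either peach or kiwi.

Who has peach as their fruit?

With clues 1–3, A, C, and D are impossible for the one with fruit peach.
That leaves B.

B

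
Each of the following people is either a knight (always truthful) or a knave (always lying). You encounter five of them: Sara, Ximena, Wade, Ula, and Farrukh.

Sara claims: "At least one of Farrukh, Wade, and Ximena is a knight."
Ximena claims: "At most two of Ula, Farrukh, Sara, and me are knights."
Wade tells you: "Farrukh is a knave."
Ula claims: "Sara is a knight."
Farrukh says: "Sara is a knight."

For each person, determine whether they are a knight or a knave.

Sara: knight, Ximena: knave, Wade: knave, Ula: knight, Farrukh: knight

Consider Sara. Suppose Sara is a knave.
Then no assignment of the remaining roles makes every statement match its speaker's type — contradiction.
So Sara is a knight.
With that fixed, Ula's statement is true, so Ula is a knight.
With that fixed, Farrukh's statement is true, so Farrukh is a knight.
With that fixed, Ximena's statement is false, so Ximena is a knave.
With that fixed, Wade's statement is false, so Wade is a knave.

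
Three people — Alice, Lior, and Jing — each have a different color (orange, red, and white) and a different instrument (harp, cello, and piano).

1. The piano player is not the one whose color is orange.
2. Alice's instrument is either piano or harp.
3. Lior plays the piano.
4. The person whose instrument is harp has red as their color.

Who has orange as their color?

With clues 1–3, Lior is impossible for the one with color orange.
With clues 1–4, Alice is impossible for the one with color orange.
That leaves Jing.

Jing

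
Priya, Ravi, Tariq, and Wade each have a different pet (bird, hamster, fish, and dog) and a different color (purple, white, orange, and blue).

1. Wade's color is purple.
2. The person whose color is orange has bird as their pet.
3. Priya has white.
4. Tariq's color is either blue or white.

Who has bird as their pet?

Ravi

With clues 1–2, Wade is impossible for the one with pet bird.
With clues 1–3, Priya is impossible for the one with pet bird.
With clues 1–4, Tariq is impossible for the one with pet bird.
That leaves Ravi.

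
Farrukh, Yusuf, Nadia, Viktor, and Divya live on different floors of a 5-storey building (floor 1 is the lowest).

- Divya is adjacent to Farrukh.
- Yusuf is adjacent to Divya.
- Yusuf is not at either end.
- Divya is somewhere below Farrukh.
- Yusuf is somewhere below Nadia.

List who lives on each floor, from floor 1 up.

From clues 1–2: Divya is in {2,3,4}.
From clues 1–3: Yusuf is in {2,3,4}.
From clues 1–4: Farrukh is in {4,5}.
From clues 1–5: Viktor → floor 1, Yusuf → floor 2, Divya → floor 3, Farrukh → floor 4, Nadia → floor 5.

Viktor, Yusuf, Divya, Farrukh, Nadia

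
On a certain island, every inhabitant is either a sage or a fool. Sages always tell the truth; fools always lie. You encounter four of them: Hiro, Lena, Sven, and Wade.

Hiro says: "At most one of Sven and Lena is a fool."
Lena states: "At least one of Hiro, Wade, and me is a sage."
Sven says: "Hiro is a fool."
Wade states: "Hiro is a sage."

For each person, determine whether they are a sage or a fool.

Consider Hiro. Suppose Hiro is a fool.
Then no assignment of the remaining roles makes every statement match its speaker's type — contradiction.
So Hiro is a sage.
With that fixed, Lena's statement is true, so Lena is a sage.
With that fixed, Sven's statement is false, so Sven is a fool.
With that fixed, Wade's statement is true, so Wade is a sage.

Hiro: sage, Lena: sage, Sven: fool, Wade: sage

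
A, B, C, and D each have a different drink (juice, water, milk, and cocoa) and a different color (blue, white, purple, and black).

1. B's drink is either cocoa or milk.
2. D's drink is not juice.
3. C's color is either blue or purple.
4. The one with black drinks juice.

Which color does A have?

With clues 1–4, blue, purple, and white are impossible for A's color.
That leaves black.

black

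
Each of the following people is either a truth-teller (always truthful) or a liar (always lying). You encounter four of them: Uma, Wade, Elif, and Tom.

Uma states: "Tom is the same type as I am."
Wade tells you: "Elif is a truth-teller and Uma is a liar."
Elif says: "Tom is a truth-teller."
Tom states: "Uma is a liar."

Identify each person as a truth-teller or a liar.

Uma: liar, Wade: truth-teller, Elif: truth-teller, Tom: truth-teller

Consider Uma. Suppose Uma is a truth-teller.
Then no assignment of the remaining roles makes every statement match its speaker's type — contradiction.
So Uma is a liar.
With that fixed, Tom's statement is true, so Tom is a truth-teller.
With that fixed, Elif's statement is true, so Elif is a truth-teller.
With that fixed, Wade's statement is true, so Wade is a truth-teller.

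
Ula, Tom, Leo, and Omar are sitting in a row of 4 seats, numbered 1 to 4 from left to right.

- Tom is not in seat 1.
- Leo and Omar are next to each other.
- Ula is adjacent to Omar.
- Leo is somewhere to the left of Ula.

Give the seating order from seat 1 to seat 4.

From clue 1: Tom is in {2,3,4}.
From clues 1–2: Ula is in {1,3,4}.
From clues 1–3: Omar → seat 2, Tom → seat 4.
From clues 1–4: Leo → seat 1, Ula → seat 3.

Leo, Omar, Ula, Tom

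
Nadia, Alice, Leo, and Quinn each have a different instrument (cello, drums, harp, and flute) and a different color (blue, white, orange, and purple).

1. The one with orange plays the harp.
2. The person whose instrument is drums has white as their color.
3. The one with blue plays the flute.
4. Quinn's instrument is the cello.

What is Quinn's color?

purple

With clues 1–4, blue, orange, and white are impossible for Quinn's color.
That leaves purple.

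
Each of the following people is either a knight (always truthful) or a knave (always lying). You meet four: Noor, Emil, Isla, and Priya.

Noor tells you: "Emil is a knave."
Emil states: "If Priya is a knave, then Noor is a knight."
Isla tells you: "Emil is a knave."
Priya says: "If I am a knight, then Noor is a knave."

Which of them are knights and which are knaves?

Consider Noor. Suppose Noor is a knight.
Then whichever role Priya has, Priya's statement has the wrong truth value — contradiction.
So Noor is a knave.
With that fixed, Priya's statement is true, so Priya is a knight.
With that fixed, Emil's statement is true, so Emil is a knight.
With that fixed, Isla's statement is false, so Isla is a knave.

Noor: knave, Emil: knight, Isla: knave, Priya: knight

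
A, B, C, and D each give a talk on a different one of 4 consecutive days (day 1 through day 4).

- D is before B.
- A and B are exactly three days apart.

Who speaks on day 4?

B

With clue 1, D is ruled out for day 4.
With clues 1–2, A and C are ruled out for day 4.
So day 4 is B.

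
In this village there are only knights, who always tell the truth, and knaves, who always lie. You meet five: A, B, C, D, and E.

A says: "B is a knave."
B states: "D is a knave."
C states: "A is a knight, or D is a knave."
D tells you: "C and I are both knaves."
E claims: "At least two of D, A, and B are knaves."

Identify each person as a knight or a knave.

A: knave, B: knight, C: knight, D: knave, E: knight

Consider A. Suppose A is a knight.
Then no assignment of the remaining roles makes every statement match its speaker's type — contradiction.
So A is a knave.
Consider B. Suppose B is a knave.
Then A's statement comes out true, contradicting A being a knave.
So B is a knight.
Consider C. Suppose C is a knave.
Then whichever role D has, D's statement has the wrong truth value — contradiction.
So C is a knight.
With that fixed, D's statement is false, so D is a knave.
With that fixed, E's statement is true, so E is a knight.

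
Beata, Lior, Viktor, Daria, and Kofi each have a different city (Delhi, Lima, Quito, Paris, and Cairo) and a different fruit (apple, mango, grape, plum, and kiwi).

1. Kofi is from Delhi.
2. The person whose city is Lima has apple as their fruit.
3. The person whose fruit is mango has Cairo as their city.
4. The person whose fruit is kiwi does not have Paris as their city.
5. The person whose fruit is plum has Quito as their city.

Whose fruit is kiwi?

Kofi

With clues 1–5, Beata, Daria, Lior, and Viktor are impossible for the one with fruit kiwi.
That leaves Kofi.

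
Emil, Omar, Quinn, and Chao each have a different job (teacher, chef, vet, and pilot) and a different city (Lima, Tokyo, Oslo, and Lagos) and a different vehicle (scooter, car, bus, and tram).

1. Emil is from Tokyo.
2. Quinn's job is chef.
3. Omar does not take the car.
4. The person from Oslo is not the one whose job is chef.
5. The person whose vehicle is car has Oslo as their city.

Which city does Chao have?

Clue 1 rules out Tokyo for Chao's city.
With clues 1–5, Lagos and Lima are impossible for Chao's city.
That leaves Oslo.

Oslo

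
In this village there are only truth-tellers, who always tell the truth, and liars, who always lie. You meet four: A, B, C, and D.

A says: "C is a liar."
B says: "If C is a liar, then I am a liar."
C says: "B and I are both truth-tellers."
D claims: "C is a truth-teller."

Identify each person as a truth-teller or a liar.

A: liar, B: truth-teller, C: truth-teller, D: truth-teller

Consider A. Suppose A is a truth-teller.
Then no assignment of the remaining roles makes every statement match its speaker's type — contradiction.
So A is a liar.
Consider B. Suppose B is a liar.
Then B's own statement would have to be false, but it can't be — contradiction.
So B is a truth-teller.
Consider C. Suppose C is a liar.
Then A's statement comes out true, contradicting A being a liar.
So C is a truth-teller.
With that fixed, D's statement is true, so D is a truth-teller.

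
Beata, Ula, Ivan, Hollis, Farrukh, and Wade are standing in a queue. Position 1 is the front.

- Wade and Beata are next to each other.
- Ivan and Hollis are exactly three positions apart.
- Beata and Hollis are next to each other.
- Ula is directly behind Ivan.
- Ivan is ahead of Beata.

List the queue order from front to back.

Ivan, Ula, Farrukh, Hollis, Beata, Wade

From clues 1–3: Beata is in {2,3,4,5}.
From clues 1–4: Beata is in {2,3,5}.
From clues 1–5: Ivan → position 1, Ula → position 2, Farrukh → position 3, Hollis → position 4, Beata → position 5, Wade → position 6.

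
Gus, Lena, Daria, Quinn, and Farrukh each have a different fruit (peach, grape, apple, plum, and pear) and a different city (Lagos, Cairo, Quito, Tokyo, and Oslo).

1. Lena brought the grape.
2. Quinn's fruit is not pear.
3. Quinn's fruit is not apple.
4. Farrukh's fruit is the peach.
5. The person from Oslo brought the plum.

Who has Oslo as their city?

With clues 1–5, Daria, Farrukh, Gus, and Lena are impossible for the one with city Oslo.
That leaves Quinn.

Quinn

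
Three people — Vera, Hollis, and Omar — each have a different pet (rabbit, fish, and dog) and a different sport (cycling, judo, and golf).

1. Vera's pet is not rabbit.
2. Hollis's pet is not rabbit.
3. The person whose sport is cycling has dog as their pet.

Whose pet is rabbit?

Omar

Clue 1 rules out Vera for the one with pet rabbit.
With clues 1–2, Hollis is impossible for the one with pet rabbit.
That leaves Omar.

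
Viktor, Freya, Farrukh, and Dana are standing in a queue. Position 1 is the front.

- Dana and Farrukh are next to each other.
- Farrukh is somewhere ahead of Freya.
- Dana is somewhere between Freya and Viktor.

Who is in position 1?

Viktor

With clues 1–2, Freya is ruled out for position 1.
With clues 1–3, Dana and Farrukh are ruled out for position 1.
So position 1 is Viktor.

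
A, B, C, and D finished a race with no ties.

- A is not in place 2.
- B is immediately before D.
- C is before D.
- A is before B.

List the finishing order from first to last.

From clue 1: A is in {1,3,4}.
From clues 1–3: A is in {1,4}.
From clues 1–4: A → place 1, C → place 2, B → place 3, D → place 4.

A, C, B, D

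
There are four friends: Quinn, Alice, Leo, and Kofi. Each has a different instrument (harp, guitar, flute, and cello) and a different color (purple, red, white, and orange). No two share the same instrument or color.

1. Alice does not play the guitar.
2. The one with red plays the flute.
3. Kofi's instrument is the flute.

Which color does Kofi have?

red

With clues 1–3, orange, purple, and white are impossible for Kofi's color.
That leaves red.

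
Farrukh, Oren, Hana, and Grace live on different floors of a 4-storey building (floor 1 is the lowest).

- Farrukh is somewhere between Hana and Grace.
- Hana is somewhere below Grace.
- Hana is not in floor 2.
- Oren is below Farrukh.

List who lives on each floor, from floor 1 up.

Hana, Oren, Farrukh, Grace

From clue 1: Farrukh is in {2,3}.
From clues 1–3: Hana → floor 1.
From clues 1–4: Oren → floor 2, Farrukh → floor 3, Grace → floor 4.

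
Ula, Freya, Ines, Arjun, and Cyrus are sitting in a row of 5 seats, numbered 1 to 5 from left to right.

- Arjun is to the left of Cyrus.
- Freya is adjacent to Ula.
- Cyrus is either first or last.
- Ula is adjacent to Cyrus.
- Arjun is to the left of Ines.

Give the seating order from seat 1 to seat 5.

From clue 1: Arjun is in {1,2,3,4}.
From clues 1–3: Cyrus → seat 5.
From clues 1–4: Freya → seat 3, Ula → seat 4.
From clues 1–5: Arjun → seat 1, Ines → seat 2.

Arjun, Ines, Freya, Ula, Cyrus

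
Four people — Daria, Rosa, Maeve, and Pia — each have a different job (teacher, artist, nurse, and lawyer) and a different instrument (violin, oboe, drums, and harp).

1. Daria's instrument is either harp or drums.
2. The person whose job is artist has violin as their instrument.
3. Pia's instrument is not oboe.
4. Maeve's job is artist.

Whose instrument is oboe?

Rosa

Clue 1 rules out Daria for the one with instrument oboe.
With clues 1–3, Pia is impossible for the one with instrument oboe.
With clues 1–4, Maeve is impossible for the one with instrument oboe.
That leaves Rosa.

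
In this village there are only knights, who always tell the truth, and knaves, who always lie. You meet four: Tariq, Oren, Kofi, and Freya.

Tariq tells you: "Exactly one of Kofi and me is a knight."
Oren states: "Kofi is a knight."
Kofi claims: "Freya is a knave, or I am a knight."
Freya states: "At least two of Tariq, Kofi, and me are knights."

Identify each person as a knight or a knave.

Consider Tariq. Suppose Tariq is a knave.
Then no assignment of the remaining roles makes every statement match its speaker's type — contradiction.
So Tariq is a knight.
Consider Oren. Suppose Oren is a knight.
Then no assignment of the remaining roles makes every statement match its speaker's type — contradiction.
So Oren is a knave.
Consider Kofi. Suppose Kofi is a knight.
Then Tariq's statement comes out false, contradicting Tariq being a knight.
So Kofi is a knave.
Consider Freya. Suppose Freya is a knave.
Then Kofi's statement comes out true, contradicting Kofi being a knave.
So Freya is a knight.

Tariq: knight, Oren: knave, Kofi: knave, Freya: knight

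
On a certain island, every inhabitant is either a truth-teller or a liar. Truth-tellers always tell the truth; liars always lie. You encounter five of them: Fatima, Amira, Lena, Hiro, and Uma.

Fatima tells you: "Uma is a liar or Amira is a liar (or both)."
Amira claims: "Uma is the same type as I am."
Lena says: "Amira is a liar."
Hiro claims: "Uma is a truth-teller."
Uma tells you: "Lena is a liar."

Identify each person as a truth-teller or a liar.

Fatima: liar, Amira: truth-teller, Lena: liar, Hiro: truth-teller, Uma: truth-teller

Consider Fatima. Suppose Fatima is a truth-teller.
Then no assignment of the remaining roles makes every statement match its speaker's type — contradiction.
So Fatima is a liar.
Consider Amira. Suppose Amira is a liar.
Then Fatima's statement comes out true, contradicting Fatima being a liar.
So Amira is a truth-teller.
With that fixed, Lena's statement is false, so Lena is a liar.
With that fixed, Uma's statement is true, so Uma is a truth-teller.
With that fixed, Hiro's statement is true, so Hiro is a truth-teller.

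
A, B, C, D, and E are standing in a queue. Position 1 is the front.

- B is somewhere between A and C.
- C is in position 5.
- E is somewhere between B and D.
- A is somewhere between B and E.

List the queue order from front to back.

D, E, A, B, C

From clue 1: B is in {2,3,4}.
From clues 1–2: C → position 5.
From clues 1–3: B is in {2,4}.
From clues 1–4: D → position 1, E → position 2, A → position 3, B → position 4.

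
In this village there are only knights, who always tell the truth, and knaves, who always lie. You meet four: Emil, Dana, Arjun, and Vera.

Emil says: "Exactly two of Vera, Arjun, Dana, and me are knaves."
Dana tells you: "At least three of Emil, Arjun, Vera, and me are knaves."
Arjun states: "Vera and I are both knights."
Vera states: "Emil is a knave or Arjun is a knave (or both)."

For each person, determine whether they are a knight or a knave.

Emil: knight, Dana: knave, Arjun: knave, Vera: knight

Consider Emil. Suppose Emil is a knave.
Then no assignment of the remaining roles makes every statement match its speaker's type — contradiction.
So Emil is a knight.
Consider Dana. Suppose Dana is a knight.
Then Dana's own statement would have to be true, but it can't be — contradiction.
So Dana is a knave.
Consider Arjun. Suppose Arjun is a knight.
Then no assignment of the remaining roles makes every statement match its speaker's type — contradiction.
So Arjun is a knave.
With that fixed, Vera's statement is true, so Vera is a knight.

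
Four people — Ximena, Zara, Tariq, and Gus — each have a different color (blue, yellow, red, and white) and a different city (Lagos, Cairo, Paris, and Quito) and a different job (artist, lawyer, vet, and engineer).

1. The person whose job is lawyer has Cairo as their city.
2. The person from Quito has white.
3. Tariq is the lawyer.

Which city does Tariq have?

Cairo

With clues 1–3, Lagos, Paris, and Quito are impossible for Tariq's city.
That leaves Cairo.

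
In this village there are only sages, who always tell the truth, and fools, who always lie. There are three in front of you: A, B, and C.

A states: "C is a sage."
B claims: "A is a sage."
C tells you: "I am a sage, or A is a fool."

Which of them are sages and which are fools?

Consider A. Suppose A is a fool.
Then no assignment of the remaining roles makes every statement match its speaker's type — contradiction.
So A is a sage.
With that fixed, B's statement is true, so B is a sage.
Consider C. Suppose C is a fool.
Then A's statement comes out false, contradicting A being a sage.
So C is a sage.

A: sage, B: sage, C: sage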